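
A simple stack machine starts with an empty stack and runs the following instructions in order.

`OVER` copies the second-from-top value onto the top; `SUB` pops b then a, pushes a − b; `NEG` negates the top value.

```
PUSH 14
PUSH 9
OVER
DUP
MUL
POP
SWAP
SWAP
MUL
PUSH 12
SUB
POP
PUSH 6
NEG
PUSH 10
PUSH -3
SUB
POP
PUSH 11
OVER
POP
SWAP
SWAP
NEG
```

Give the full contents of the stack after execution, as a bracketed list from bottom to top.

PUSH 14  14
PUSH 9   14 9
OVER     14 9 14
DUP      14 9 14 14
MUL      14 9 196
POP      14 9
SWAP     9 14
SWAP     14 9
MUL      126
PUSH 12  126 12
SUB      114
POP      (empty)
PUSH 6   6
NEG      -6
PUSH 10  -6 10
PUSH -3  -6 10 -3
SUB      -6 13
POP      -6
PUSH 11  -6 11
OVER     -6 11 -6
POP      -6 11
SWAP     11 -6
SWAP     -6 11
NEG      -6 -11

[-6, -11]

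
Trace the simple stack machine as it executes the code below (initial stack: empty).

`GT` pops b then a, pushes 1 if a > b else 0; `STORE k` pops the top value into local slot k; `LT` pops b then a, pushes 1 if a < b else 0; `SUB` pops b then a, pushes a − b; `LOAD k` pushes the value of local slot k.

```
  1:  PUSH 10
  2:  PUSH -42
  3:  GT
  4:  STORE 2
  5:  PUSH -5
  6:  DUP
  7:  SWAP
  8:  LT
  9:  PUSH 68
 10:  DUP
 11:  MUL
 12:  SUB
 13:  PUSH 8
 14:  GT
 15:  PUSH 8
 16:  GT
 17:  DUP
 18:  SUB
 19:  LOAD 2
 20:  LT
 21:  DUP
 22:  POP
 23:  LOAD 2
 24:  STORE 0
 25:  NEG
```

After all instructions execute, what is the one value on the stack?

PUSH 10   [10]
PUSH -42  [10, -42]
GT        [1]
STORE 2   []
PUSH -5   [-5]
DUP       [-5, -5]
SWAP      [-5, -5]
LT        [0]
PUSH 68   [0, 68]
DUP       [0, 68, 68]
MUL       [0, 4624]
SUB       [-4624]
PUSH 8    [-4624, 8]
GT        [0]
PUSH 8    [0, 8]
GT        [0]
DUP       [0, 0]
SUB       [0]
LOAD 2    [0, 1]
LT        [1]
DUP       [1, 1]
POP       [1]
LOAD 2    [1, 1]
STORE 0   [1]
NEG       [-1]

-1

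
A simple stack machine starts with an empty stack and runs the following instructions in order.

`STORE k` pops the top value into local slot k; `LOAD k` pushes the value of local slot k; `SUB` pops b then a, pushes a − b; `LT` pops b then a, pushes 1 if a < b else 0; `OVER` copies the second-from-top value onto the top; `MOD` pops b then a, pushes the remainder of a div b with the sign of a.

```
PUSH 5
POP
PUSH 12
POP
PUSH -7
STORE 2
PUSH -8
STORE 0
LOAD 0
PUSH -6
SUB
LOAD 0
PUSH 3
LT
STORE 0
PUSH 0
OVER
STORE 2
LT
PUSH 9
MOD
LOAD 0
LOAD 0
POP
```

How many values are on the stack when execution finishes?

2

PUSH 5  : [5]
POP     : []
PUSH 12 : [12]
POP     : []
PUSH -7 : [-7]
STORE 2 : []
PUSH -8 : [-8]
STORE 0 : []
LOAD 0  : [-8]
PUSH -6 : [-8, -6]
SUB     : [-2]
LOAD 0  : [-2, -8]
PUSH 3  : [-2, -8, 3]
LT      : [-2, 1]
STORE 0 : [-2]
PUSH 0  : [-2, 0]
OVER    : [-2, 0, -2]
STORE 2 : [-2, 0]
LT      : [1]
PUSH 9  : [1, 9]
MOD     : [1]
LOAD 0  : [1, 1]
LOAD 0  : [1, 1, 1]
POP     : [1, 1]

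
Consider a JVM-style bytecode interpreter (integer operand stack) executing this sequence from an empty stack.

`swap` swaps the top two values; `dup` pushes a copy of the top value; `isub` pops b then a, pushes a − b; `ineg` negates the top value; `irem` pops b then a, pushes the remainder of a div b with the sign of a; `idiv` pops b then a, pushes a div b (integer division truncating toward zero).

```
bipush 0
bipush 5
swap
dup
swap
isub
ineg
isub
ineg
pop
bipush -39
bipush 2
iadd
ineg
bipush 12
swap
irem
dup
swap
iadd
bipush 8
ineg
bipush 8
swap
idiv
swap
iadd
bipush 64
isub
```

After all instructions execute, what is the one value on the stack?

bipush 0   : [0]
bipush 5   : [0, 5]
swap       : [5, 0]
dup        : [5, 0, 0]
swap       : [5, 0, 0]
isub       : [5, 0]
ineg       : [5, 0]
isub       : [5]
ineg       : [-5]
pop        : []
bipush -39 : [-39]
bipush 2   : [-39, 2]
iadd       : [-37]
ineg       : [37]
bipush 12  : [37, 12]
swap       : [12, 37]
irem       : [12]
dup        : [12, 12]
swap       : [12, 12]
iadd       : [24]
bipush 8   : [24, 8]
ineg       : [24, -8]
bipush 8   : [24, -8, 8]
swap       : [24, 8, -8]
idiv       : [24, -1]
swap       : [-1, 24]
iadd       : [23]
bipush 64  : [23, 64]
isub       : [-41]

-41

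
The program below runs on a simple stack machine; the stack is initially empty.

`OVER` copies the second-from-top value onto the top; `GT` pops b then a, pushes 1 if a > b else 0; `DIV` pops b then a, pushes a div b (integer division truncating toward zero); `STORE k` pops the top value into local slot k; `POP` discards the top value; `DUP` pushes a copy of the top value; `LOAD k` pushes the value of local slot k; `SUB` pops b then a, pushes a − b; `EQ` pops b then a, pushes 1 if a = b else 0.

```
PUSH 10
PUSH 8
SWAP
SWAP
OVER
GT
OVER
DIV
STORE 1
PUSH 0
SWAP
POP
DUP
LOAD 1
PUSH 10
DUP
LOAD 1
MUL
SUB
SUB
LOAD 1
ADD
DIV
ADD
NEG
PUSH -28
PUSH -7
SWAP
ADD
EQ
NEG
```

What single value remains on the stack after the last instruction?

0

PUSH 10  -> [10]
PUSH 8   -> [10, 8]
SWAP     -> [8, 10]
SWAP     -> [10, 8]
OVER     -> [10, 8, 10]
GT       -> [10, 0]
OVER     -> [10, 0, 10]
DIV      -> [10, 0]
STORE 1  -> [10]
PUSH 0   -> [10, 0]
SWAP     -> [0, 10]
POP      -> [0]
DUP      -> [0, 0]
LOAD 1   -> [0, 0, 0]
PUSH 10  -> [0, 0, 0, 10]
DUP      -> [0, 0, 0, 10, 10]
LOAD 1   -> [0, 0, 0, 10, 10, 0]
MUL      -> [0, 0, 0, 10, 0]
SUB      -> [0, 0, 0, 10]
SUB      -> [0, 0, -10]
LOAD 1   -> [0, 0, -10, 0]
ADD      -> [0, 0, -10]
DIV      -> [0, 0]
ADD      -> [0]
NEG      -> [0]
PUSH -28 -> [0, -28]
PUSH -7  -> [0, -28, -7]
SWAP     -> [0, -7, -28]
ADD      -> [0, -35]
EQ       -> [0]
NEG      -> [0]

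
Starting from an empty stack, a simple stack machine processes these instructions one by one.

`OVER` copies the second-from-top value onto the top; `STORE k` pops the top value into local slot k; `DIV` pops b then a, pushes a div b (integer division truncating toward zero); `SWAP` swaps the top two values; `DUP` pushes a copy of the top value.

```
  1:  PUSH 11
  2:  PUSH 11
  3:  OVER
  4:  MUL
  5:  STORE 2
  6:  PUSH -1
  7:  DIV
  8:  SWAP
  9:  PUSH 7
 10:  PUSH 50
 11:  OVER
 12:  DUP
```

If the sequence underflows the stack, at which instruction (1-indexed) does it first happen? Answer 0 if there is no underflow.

8

PUSH 11 : 11
PUSH 11 : 11 11
OVER    : 11 11 11
MUL     : 11 121
STORE 2 : 11
PUSH -1 : 11 -1
DIV     : -11
SWAP  — needs 2 operands, stack has 1 → underflow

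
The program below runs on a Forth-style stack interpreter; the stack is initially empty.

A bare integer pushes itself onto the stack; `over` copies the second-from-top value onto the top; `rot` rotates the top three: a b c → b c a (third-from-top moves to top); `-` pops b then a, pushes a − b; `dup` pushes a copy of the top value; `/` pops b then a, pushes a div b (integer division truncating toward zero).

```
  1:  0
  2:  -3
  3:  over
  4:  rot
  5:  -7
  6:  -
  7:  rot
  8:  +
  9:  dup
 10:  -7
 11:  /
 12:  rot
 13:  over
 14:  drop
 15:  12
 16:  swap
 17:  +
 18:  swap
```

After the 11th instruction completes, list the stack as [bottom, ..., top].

0    -> 0
-3   -> 0 -3
over -> 0 -3 0
rot  -> -3 0 0
-7   -> -3 0 0 -7
-    -> -3 0 7
rot  -> 0 7 -3
+    -> 0 4
dup  -> 0 4 4
-7   -> 0 4 4 -7
/    -> 0 4 0

[0, 4, 0]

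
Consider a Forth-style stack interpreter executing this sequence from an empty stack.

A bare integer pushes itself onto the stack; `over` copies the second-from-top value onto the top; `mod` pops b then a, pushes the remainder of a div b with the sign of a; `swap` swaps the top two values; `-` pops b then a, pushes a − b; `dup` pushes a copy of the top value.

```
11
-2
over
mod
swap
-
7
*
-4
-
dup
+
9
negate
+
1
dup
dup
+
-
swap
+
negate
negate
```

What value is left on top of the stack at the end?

11      11
-2      11 -2
over    11 -2 11
mod     11 -2
swap    -2 11
-       -13
7       -13 7
*       -91
-4      -91 -4
-       -87
dup     -87 -87
+       -174
9       -174 9
negate  -174 -9
+       -183
1       -183 1
dup     -183 1 1
dup     -183 1 1 1
+       -183 1 2
-       -183 -1
swap    -1 -183
+       -184
negate  184
negate  -184

-184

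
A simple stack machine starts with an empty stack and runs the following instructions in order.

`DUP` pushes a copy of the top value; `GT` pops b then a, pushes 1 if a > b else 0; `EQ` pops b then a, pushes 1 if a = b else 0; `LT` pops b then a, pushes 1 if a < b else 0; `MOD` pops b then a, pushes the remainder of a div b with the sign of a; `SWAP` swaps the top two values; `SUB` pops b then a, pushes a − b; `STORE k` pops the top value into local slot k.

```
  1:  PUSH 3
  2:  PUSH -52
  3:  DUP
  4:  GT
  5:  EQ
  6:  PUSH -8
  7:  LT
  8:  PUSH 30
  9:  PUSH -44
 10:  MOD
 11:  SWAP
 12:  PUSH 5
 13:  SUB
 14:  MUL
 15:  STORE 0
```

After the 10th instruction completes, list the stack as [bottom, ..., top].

[0, 30]

PUSH 3    [3]
PUSH -52  [3, -52]
DUP       [3, -52, -52]
GT        [3, 0]
EQ        [0]
PUSH -8   [0, -8]
LT        [0]
PUSH 30   [0, 30]
PUSH -44  [0, 30, -44]
MOD       [0, 30]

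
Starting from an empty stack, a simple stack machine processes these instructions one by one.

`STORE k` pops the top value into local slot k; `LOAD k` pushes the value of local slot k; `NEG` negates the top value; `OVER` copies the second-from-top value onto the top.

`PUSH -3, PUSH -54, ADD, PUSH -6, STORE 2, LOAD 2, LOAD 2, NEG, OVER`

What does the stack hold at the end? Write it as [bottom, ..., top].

PUSH -3   [-3]
PUSH -54  [-3, -54]
ADD       [-57]
PUSH -6   [-57, -6]
STORE 2   [-57]
LOAD 2    [-57, -6]
LOAD 2    [-57, -6, -6]
NEG       [-57, -6, 6]
OVER      [-57, -6, 6, -6]

[-57, -6, 6, -6]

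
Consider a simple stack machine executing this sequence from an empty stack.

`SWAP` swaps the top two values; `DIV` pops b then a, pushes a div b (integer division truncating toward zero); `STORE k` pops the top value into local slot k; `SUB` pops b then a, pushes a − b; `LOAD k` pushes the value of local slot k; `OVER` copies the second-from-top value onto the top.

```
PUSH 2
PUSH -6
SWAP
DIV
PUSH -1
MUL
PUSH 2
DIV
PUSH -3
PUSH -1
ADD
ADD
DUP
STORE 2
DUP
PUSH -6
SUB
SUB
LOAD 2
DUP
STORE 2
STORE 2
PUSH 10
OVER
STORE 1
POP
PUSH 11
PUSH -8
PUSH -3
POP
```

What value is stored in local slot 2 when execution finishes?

-3

PUSH 2  : 2
PUSH -6 : 2 -6
SWAP    : -6 2
DIV     : -3
PUSH -1 : -3 -1
MUL     : 3
PUSH 2  : 3 2
DIV     : 1
PUSH -3 : 1 -3
PUSH -1 : 1 -3 -1
ADD     : 1 -4
ADD     : -3
DUP     : -3 -3
STORE 2 : -3
DUP     : -3 -3
PUSH -6 : -3 -3 -6
SUB     : -3 3
SUB     : -6
LOAD 2  : -6 -3
DUP     : -6 -3 -3
STORE 2 : -6 -3
STORE 2 : -6
PUSH 10 : -6 10
OVER    : -6 10 -6
STORE 1 : -6 10
POP     : -6
PUSH 11 : -6 11
PUSH -8 : -6 11 -8
PUSH -3 : -6 11 -8 -3
POP     : -6 11 -8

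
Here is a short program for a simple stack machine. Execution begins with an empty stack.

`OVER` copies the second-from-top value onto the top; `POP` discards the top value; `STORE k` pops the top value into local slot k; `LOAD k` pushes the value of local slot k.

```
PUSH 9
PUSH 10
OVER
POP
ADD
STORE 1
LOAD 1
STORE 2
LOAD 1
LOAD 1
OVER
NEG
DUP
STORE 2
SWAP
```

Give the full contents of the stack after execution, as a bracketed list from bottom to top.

[19, -19, 19]

PUSH 9  -> [9]
PUSH 10 -> [9, 10]
OVER    -> [9, 10, 9]
POP     -> [9, 10]
ADD     -> [19]
STORE 1 -> []
LOAD 1  -> [19]
STORE 2 -> []
LOAD 1  -> [19]
LOAD 1  -> [19, 19]
OVER    -> [19, 19, 19]
NEG     -> [19, 19, -19]
DUP     -> [19, 19, -19, -19]
STORE 2 -> [19, 19, -19]
SWAP    -> [19, -19, 19]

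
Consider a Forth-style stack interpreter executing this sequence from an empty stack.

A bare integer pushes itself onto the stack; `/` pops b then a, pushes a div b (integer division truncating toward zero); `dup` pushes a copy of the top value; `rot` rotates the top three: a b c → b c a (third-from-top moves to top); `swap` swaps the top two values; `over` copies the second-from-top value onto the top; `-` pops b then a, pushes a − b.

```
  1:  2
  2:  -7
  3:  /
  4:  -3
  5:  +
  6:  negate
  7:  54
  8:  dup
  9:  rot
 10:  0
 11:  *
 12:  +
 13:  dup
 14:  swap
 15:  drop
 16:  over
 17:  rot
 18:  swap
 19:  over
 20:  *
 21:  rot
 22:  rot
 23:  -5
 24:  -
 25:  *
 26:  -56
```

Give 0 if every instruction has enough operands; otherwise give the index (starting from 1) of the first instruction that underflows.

2      : 2
-7     : 2 -7
/      : 0
-3     : 0 -3
+      : -3
negate : 3
54     : 3 54
dup    : 3 54 54
rot    : 54 54 3
0      : 54 54 3 0
*      : 54 54 0
+      : 54 54
dup    : 54 54 54
swap   : 54 54 54
drop   : 54 54
over   : 54 54 54
rot    : 54 54 54
swap   : 54 54 54
over   : 54 54 54 54
*      : 54 54 2916
rot    : 54 2916 54
rot    : 2916 54 54
-5     : 2916 54 54 -5
-      : 2916 54 59
*      : 2916 3186
-56    : 2916 3186 -56

0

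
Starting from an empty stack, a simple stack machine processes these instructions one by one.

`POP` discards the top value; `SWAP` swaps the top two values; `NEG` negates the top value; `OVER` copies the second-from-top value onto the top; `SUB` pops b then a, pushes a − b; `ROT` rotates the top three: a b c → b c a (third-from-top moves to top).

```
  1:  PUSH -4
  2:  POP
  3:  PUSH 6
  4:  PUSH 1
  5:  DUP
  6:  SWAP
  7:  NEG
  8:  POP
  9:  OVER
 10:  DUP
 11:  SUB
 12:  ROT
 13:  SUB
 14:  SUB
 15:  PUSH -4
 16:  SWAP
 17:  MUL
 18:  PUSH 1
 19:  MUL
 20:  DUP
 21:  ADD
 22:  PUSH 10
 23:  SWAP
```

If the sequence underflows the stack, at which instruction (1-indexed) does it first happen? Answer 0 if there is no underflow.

0

PUSH -4 → [-4]
POP     → []
PUSH 6  → [6]
PUSH 1  → [6, 1]
DUP     → [6, 1, 1]
SWAP    → [6, 1, 1]
NEG     → [6, 1, -1]
POP     → [6, 1]
OVER    → [6, 1, 6]
DUP     → [6, 1, 6, 6]
SUB     → [6, 1, 0]
ROT     → [1, 0, 6]
SUB     → [1, -6]
SUB     → [7]
PUSH -4 → [7, -4]
SWAP    → [-4, 7]
MUL     → [-28]
PUSH 1  → [-28, 1]
MUL     → [-28]
DUP     → [-28, -28]
ADD     → [-56]
PUSH 10 → [-56, 10]
SWAP    → [10, -56]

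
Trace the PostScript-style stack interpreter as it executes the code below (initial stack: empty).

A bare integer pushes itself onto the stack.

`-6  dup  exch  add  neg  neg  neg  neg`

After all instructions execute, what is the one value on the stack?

-6    [-6]
dup   [-6, -6]
exch  [-6, -6]
add   [-12]
neg   [12]
neg   [-12]
neg   [12]
neg   [-12]

-12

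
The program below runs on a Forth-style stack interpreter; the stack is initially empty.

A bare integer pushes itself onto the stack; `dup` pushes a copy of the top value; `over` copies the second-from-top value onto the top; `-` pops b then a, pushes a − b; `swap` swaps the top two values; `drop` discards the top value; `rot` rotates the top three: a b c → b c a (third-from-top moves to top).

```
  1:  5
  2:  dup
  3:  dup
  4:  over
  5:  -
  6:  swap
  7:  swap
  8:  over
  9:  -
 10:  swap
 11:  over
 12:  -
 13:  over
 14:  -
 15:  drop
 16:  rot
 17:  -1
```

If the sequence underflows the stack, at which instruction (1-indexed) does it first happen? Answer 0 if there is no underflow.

16

5    -> 5
dup  -> 5 5
dup  -> 5 5 5
over -> 5 5 5 5
-    -> 5 5 0
swap -> 5 0 5
swap -> 5 5 0
over -> 5 5 0 5
-    -> 5 5 -5
swap -> 5 -5 5
over -> 5 -5 5 -5
-    -> 5 -5 10
over -> 5 -5 10 -5
-    -> 5 -5 15
drop -> 5 -5
rot  — needs 3 operands, stack has 2 → underflow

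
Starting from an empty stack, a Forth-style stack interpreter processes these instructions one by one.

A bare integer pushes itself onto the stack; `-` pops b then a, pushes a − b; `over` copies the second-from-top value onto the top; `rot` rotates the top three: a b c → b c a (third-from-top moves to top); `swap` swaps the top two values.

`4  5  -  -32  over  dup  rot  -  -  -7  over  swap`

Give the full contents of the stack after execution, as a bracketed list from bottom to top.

[-1, -32, -32, -7]

4     4
5     4 5
-     -1
-32   -1 -32
over  -1 -32 -1
dup   -1 -32 -1 -1
rot   -1 -1 -1 -32
-     -1 -1 31
-     -1 -32
-7    -1 -32 -7
over  -1 -32 -7 -32
swap  -1 -32 -32 -7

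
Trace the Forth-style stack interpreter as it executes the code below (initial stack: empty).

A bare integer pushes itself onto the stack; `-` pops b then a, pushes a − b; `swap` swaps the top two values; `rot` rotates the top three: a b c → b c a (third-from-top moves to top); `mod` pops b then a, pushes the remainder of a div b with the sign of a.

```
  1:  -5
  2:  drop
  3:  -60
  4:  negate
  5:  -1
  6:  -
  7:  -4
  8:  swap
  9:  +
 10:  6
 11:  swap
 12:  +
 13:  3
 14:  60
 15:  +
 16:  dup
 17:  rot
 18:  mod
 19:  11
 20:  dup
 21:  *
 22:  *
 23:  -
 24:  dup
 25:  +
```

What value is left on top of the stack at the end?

-5     → -5
drop   → (empty)
-60    → -60
negate → 60
-1     → 60 -1
-      → 61
-4     → 61 -4
swap   → -4 61
+      → 57
6      → 57 6
swap   → 6 57
+      → 63
3      → 63 3
60     → 63 3 60
+      → 63 63
dup    → 63 63 63
rot    → 63 63 63
mod    → 63 0
11     → 63 0 11
dup    → 63 0 11 11
*      → 63 0 121
*      → 63 0
-      → 63
dup    → 63 63
+      → 126

126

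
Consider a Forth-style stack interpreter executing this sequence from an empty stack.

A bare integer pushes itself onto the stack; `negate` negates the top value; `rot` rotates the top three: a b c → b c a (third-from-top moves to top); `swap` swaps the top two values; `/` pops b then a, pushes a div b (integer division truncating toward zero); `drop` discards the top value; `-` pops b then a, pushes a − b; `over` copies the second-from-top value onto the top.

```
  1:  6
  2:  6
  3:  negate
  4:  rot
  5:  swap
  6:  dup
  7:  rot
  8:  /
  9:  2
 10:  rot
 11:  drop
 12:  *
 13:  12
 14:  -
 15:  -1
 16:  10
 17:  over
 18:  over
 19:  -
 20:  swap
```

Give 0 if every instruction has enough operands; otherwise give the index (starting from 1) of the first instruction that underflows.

6      -> 6
6      -> 6 6
negate -> 6 -6
rot  — needs 3 operands, stack has 2 → underflow

4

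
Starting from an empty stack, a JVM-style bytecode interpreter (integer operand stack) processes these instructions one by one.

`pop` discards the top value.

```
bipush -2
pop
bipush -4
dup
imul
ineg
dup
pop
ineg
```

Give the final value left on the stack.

bipush -2 : [-2]
pop       : []
bipush -4 : [-4]
dup       : [-4, -4]
imul      : [16]
ineg      : [-16]
dup       : [-16, -16]
pop       : [-16]
ineg      : [16]

16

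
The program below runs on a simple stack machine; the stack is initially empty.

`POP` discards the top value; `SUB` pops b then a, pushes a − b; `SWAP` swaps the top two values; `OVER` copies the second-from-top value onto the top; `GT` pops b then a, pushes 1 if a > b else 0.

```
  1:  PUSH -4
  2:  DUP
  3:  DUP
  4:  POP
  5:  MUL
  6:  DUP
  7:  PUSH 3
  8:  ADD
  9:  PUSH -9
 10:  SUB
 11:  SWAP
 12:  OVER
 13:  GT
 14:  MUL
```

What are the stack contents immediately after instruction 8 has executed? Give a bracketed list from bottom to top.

PUSH -4  [-4]
DUP      [-4, -4]
DUP      [-4, -4, -4]
POP      [-4, -4]
MUL      [16]
DUP      [16, 16]
PUSH 3   [16, 16, 3]
ADD      [16, 19]

[16, 19]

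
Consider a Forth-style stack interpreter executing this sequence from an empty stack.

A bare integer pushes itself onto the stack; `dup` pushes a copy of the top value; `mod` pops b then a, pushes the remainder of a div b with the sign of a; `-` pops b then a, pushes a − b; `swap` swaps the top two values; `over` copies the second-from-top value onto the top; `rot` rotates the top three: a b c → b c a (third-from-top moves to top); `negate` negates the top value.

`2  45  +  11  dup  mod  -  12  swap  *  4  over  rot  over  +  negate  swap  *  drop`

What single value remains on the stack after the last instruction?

2      -> 2
45     -> 2 45
+      -> 47
11     -> 47 11
dup    -> 47 11 11
mod    -> 47 0
-      -> 47
12     -> 47 12
swap   -> 12 47
*      -> 564
4      -> 564 4
over   -> 564 4 564
rot    -> 4 564 564
over   -> 4 564 564 564
+      -> 4 564 1128
negate -> 4 564 -1128
swap   -> 4 -1128 564
*      -> 4 -636192
drop   -> 4

4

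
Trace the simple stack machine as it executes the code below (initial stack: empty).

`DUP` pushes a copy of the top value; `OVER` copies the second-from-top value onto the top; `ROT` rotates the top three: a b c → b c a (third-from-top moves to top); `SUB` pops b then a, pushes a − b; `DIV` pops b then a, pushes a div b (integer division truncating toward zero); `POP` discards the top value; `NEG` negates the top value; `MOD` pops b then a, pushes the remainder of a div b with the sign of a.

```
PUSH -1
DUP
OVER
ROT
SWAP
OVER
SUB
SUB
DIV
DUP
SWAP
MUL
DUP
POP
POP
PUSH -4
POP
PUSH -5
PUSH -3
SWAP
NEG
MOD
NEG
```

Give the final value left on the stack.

3

PUSH -1 -> -1
DUP     -> -1 -1
OVER    -> -1 -1 -1
ROT     -> -1 -1 -1
SWAP    -> -1 -1 -1
OVER    -> -1 -1 -1 -1
SUB     -> -1 -1 0
SUB     -> -1 -1
DIV     -> 1
DUP     -> 1 1
SWAP    -> 1 1
MUL     -> 1
DUP     -> 1 1
POP     -> 1
POP     -> (empty)
PUSH -4 -> -4
POP     -> (empty)
PUSH -5 -> -5
PUSH -3 -> -5 -3
SWAP    -> -3 -5
NEG     -> -3 5
MOD     -> -3
NEG     -> 3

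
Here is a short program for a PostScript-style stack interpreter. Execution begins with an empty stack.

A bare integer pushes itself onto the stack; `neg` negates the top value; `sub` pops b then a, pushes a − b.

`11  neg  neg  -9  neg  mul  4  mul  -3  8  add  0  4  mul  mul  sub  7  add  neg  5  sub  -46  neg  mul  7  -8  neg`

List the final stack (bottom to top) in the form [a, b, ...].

11  -> 11
neg -> -11
neg -> 11
-9  -> 11 -9
neg -> 11 9
mul -> 99
4   -> 99 4
mul -> 396
-3  -> 396 -3
8   -> 396 -3 8
add -> 396 5
0   -> 396 5 0
4   -> 396 5 0 4
mul -> 396 5 0
mul -> 396 0
sub -> 396
7   -> 396 7
add -> 403
neg -> -403
5   -> -403 5
sub -> -408
-46 -> -408 -46
neg -> -408 46
mul -> -18768
7   -> -18768 7
-8  -> -18768 7 -8
neg -> -18768 7 8

[-18768, 7, 8]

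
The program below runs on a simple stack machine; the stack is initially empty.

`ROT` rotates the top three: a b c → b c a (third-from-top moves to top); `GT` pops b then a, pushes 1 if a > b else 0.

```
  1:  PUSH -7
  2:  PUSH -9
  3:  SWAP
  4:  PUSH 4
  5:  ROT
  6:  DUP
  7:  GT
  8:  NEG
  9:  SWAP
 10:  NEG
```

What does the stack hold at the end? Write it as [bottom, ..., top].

PUSH -7 -> -7
PUSH -9 -> -7 -9
SWAP    -> -9 -7
PUSH 4  -> -9 -7 4
ROT     -> -7 4 -9
DUP     -> -7 4 -9 -9
GT      -> -7 4 0
NEG     -> -7 4 0
SWAP    -> -7 0 4
NEG     -> -7 0 -4

[-7, 0, -4]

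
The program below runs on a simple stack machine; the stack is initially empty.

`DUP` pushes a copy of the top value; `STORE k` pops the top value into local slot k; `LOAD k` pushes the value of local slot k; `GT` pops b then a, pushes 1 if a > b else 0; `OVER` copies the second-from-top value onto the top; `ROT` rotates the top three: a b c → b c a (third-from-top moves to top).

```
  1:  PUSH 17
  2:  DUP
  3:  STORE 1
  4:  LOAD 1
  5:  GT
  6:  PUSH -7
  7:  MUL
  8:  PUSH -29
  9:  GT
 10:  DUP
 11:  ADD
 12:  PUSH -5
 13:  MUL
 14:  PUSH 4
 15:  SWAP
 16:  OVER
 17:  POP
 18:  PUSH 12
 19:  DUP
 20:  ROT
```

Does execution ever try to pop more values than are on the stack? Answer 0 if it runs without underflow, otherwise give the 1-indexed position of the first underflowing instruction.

0

PUSH 17  → 17
DUP      → 17 17
STORE 1  → 17
LOAD 1   → 17 17
GT       → 0
PUSH -7  → 0 -7
MUL      → 0
PUSH -29 → 0 -29
GT       → 1
DUP      → 1 1
ADD      → 2
PUSH -5  → 2 -5
MUL      → -10
PUSH 4   → -10 4
SWAP     → 4 -10
OVER     → 4 -10 4
POP      → 4 -10
PUSH 12  → 4 -10 12
DUP      → 4 -10 12 12
ROT      → 4 12 12 -10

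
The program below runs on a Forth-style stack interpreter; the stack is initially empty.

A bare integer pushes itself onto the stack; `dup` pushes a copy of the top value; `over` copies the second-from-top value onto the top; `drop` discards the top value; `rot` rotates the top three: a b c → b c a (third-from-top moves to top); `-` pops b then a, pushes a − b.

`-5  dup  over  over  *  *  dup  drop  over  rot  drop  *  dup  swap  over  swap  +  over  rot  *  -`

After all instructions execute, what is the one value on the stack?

-389375

-5   -> [-5]
dup  -> [-5, -5]
over -> [-5, -5, -5]
over -> [-5, -5, -5, -5]
*    -> [-5, -5, 25]
*    -> [-5, -125]
dup  -> [-5, -125, -125]
drop -> [-5, -125]
over -> [-5, -125, -5]
rot  -> [-125, -5, -5]
drop -> [-125, -5]
*    -> [625]
dup  -> [625, 625]
swap -> [625, 625]
over -> [625, 625, 625]
swap -> [625, 625, 625]
+    -> [625, 1250]
over -> [625, 1250, 625]
rot  -> [1250, 625, 625]
*    -> [1250, 390625]
-    -> [-389375]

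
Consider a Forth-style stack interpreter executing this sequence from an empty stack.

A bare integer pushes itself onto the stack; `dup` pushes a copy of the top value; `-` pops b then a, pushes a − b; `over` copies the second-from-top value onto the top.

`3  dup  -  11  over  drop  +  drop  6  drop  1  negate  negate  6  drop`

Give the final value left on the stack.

3       3
dup     3 3
-       0
11      0 11
over    0 11 0
drop    0 11
+       11
drop    (empty)
6       6
drop    (empty)
1       1
negate  -1
negate  1
6       1 6
drop    1

1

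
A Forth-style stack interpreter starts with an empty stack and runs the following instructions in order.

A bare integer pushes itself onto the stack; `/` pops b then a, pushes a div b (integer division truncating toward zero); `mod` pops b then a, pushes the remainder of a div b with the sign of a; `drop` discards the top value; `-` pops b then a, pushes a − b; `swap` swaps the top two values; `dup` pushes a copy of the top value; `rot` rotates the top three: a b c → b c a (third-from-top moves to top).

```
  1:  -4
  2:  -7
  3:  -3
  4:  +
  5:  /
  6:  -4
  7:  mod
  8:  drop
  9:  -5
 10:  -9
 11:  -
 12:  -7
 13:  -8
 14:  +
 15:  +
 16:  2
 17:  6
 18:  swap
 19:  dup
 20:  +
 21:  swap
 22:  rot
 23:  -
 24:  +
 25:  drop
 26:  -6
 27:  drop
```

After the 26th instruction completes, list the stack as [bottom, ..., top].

[-6]

-4   -> [-4]
-7   -> [-4, -7]
-3   -> [-4, -7, -3]
+    -> [-4, -10]
/    -> [0]
-4   -> [0, -4]
mod  -> [0]
drop -> []
-5   -> [-5]
-9   -> [-5, -9]
-    -> [4]
-7   -> [4, -7]
-8   -> [4, -7, -8]
+    -> [4, -15]
+    -> [-11]
2    -> [-11, 2]
6    -> [-11, 2, 6]
swap -> [-11, 6, 2]
dup  -> [-11, 6, 2, 2]
+    -> [-11, 6, 4]
swap -> [-11, 4, 6]
rot  -> [4, 6, -11]
-    -> [4, 17]
+    -> [21]
drop -> []
-6   -> [-6]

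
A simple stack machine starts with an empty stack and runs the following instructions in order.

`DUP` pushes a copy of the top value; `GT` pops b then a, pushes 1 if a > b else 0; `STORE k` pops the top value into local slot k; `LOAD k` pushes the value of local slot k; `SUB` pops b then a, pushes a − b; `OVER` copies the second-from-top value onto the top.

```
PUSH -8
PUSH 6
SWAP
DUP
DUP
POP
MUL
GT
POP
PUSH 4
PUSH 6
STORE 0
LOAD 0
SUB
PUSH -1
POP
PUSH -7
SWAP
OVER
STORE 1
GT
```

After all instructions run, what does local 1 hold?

PUSH -8 -> -8
PUSH 6  -> -8 6
SWAP    -> 6 -8
DUP     -> 6 -8 -8
DUP     -> 6 -8 -8 -8
POP     -> 6 -8 -8
MUL     -> 6 64
GT      -> 0
POP     -> (empty)
PUSH 4  -> 4
PUSH 6  -> 4 6
STORE 0 -> 4
LOAD 0  -> 4 6
SUB     -> -2
PUSH -1 -> -2 -1
POP     -> -2
PUSH -7 -> -2 -7
SWAP    -> -7 -2
OVER    -> -7 -2 -7
STORE 1 -> -7 -2
GT      -> 0

-7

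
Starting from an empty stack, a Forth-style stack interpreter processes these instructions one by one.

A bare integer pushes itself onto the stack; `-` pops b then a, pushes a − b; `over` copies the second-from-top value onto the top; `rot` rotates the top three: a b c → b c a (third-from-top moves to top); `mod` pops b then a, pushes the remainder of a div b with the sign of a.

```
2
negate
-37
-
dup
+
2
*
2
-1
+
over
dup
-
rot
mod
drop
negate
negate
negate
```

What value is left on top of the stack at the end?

-1

2       [2]
negate  [-2]
-37     [-2, -37]
-       [35]
dup     [35, 35]
+       [70]
2       [70, 2]
*       [140]
2       [140, 2]
-1      [140, 2, -1]
+       [140, 1]
over    [140, 1, 140]
dup     [140, 1, 140, 140]
-       [140, 1, 0]
rot     [1, 0, 140]
mod     [1, 0]
drop    [1]
negate  [-1]
negate  [1]
negate  [-1]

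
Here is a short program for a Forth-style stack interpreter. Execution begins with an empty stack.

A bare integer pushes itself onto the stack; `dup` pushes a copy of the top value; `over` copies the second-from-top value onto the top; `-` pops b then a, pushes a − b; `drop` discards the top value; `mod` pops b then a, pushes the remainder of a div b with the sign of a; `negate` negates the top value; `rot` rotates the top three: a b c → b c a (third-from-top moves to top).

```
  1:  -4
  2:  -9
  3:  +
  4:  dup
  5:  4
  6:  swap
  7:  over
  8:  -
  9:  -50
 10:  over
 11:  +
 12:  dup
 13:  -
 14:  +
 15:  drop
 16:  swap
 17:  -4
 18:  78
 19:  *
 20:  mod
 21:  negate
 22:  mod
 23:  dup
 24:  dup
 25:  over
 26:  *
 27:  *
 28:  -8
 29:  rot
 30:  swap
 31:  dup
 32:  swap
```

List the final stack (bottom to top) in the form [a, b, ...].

[64, 4, -8, -8]

-4     → -4
-9     → -4 -9
+      → -13
dup    → -13 -13
4      → -13 -13 4
swap   → -13 4 -13
over   → -13 4 -13 4
-      → -13 4 -17
-50    → -13 4 -17 -50
over   → -13 4 -17 -50 -17
+      → -13 4 -17 -67
dup    → -13 4 -17 -67 -67
-      → -13 4 -17 0
+      → -13 4 -17
drop   → -13 4
swap   → 4 -13
-4     → 4 -13 -4
78     → 4 -13 -4 78
*      → 4 -13 -312
mod    → 4 -13
negate → 4 13
mod    → 4
dup    → 4 4
dup    → 4 4 4
over   → 4 4 4 4
*      → 4 4 16
*      → 4 64
-8     → 4 64 -8
rot    → 64 -8 4
swap   → 64 4 -8
dup    → 64 4 -8 -8
swap   → 64 4 -8 -8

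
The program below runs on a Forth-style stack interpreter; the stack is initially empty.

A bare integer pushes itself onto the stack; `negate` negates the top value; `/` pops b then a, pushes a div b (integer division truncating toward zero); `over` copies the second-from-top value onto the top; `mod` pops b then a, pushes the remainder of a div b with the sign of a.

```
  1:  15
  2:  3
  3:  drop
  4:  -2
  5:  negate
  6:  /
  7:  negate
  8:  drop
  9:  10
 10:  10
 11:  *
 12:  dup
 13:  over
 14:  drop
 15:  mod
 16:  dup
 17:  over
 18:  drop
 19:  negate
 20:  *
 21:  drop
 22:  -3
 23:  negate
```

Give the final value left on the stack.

3

15     -> 15
3      -> 15 3
drop   -> 15
-2     -> 15 -2
negate -> 15 2
/      -> 7
negate -> -7
drop   -> (empty)
10     -> 10
10     -> 10 10
*      -> 100
dup    -> 100 100
over   -> 100 100 100
drop   -> 100 100
mod    -> 0
dup    -> 0 0
over   -> 0 0 0
drop   -> 0 0
negate -> 0 0
*      -> 0
drop   -> (empty)
-3     -> -3
negate -> 3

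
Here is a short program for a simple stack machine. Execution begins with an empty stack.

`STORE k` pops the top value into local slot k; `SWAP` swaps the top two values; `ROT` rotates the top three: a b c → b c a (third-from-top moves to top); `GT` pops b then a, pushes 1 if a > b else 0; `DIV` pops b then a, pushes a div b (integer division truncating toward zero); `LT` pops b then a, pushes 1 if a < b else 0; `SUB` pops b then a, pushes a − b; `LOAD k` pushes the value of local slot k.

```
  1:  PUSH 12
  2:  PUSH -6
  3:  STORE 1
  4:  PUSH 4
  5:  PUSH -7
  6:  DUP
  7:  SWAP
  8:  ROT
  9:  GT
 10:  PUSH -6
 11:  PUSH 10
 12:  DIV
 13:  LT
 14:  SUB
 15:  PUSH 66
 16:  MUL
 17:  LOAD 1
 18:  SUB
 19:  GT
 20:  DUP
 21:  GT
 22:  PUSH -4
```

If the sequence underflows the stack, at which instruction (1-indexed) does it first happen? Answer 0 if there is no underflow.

PUSH 12 → [12]
PUSH -6 → [12, -6]
STORE 1 → [12]
PUSH 4  → [12, 4]
PUSH -7 → [12, 4, -7]
DUP     → [12, 4, -7, -7]
SWAP    → [12, 4, -7, -7]
ROT     → [12, -7, -7, 4]
GT      → [12, -7, 0]
PUSH -6 → [12, -7, 0, -6]
PUSH 10 → [12, -7, 0, -6, 10]
DIV     → [12, -7, 0, 0]
LT      → [12, -7, 0]
SUB     → [12, -7]
PUSH 66 → [12, -7, 66]
MUL     → [12, -462]
LOAD 1  → [12, -462, -6]
SUB     → [12, -456]
GT      → [1]
DUP     → [1, 1]
GT      → [0]
PUSH -4 → [0, -4]

0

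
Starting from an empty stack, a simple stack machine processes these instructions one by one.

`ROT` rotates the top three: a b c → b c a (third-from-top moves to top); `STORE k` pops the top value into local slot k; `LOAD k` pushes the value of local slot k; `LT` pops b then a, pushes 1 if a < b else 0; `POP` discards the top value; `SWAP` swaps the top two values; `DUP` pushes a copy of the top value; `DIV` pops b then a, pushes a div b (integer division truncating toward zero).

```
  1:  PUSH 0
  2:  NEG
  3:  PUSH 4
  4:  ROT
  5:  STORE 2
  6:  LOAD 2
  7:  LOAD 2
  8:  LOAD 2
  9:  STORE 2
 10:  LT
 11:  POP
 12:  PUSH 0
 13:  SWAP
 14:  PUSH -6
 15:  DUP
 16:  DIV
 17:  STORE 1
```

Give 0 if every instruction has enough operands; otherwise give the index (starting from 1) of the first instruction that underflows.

PUSH 0 -> 0
NEG    -> 0
PUSH 4 -> 0 4
ROT  — needs 3 operands, stack has 2 → underflow

4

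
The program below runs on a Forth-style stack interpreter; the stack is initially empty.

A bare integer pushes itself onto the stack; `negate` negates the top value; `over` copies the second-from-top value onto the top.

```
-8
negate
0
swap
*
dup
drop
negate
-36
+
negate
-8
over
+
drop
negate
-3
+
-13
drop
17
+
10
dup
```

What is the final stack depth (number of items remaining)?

-8     : [-8]
negate : [8]
0      : [8, 0]
swap   : [0, 8]
*      : [0]
dup    : [0, 0]
drop   : [0]
negate : [0]
-36    : [0, -36]
+      : [-36]
negate : [36]
-8     : [36, -8]
over   : [36, -8, 36]
+      : [36, 28]
drop   : [36]
negate : [-36]
-3     : [-36, -3]
+      : [-39]
-13    : [-39, -13]
drop   : [-39]
17     : [-39, 17]
+      : [-22]
10     : [-22, 10]
dup    : [-22, 10, 10]

3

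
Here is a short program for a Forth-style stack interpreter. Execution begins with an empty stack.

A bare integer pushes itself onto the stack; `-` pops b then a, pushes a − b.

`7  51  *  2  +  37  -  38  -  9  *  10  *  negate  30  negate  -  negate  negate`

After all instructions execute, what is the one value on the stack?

7      -> 7
51     -> 7 51
*      -> 357
2      -> 357 2
+      -> 359
37     -> 359 37
-      -> 322
38     -> 322 38
-      -> 284
9      -> 284 9
*      -> 2556
10     -> 2556 10
*      -> 25560
negate -> -25560
30     -> -25560 30
negate -> -25560 -30
-      -> -25530
negate -> 25530
negate -> -25530

-25530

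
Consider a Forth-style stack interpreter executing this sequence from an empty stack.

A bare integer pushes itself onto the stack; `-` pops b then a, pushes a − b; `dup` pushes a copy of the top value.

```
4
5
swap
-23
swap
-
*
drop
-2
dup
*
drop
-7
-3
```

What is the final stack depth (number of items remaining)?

4     4
5     4 5
swap  5 4
-23   5 4 -23
swap  5 -23 4
-     5 -27
*     -135
drop  (empty)
-2    -2
dup   -2 -2
*     4
drop  (empty)
-7    -7
-3    -7 -3

2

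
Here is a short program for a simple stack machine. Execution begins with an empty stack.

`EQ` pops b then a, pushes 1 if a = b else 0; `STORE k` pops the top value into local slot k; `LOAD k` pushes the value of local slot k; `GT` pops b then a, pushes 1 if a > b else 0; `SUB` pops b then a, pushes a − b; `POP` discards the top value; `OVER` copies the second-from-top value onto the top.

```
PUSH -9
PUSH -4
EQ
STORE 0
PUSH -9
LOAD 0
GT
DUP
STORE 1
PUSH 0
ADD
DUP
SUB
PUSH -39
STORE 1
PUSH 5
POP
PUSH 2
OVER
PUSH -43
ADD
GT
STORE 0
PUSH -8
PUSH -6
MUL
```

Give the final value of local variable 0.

PUSH -9  : [-9]
PUSH -4  : [-9, -4]
EQ       : [0]
STORE 0  : []
PUSH -9  : [-9]
LOAD 0   : [-9, 0]
GT       : [0]
DUP      : [0, 0]
STORE 1  : [0]
PUSH 0   : [0, 0]
ADD      : [0]
DUP      : [0, 0]
SUB      : [0]
PUSH -39 : [0, -39]
STORE 1  : [0]
PUSH 5   : [0, 5]
POP      : [0]
PUSH 2   : [0, 2]
OVER     : [0, 2, 0]
PUSH -43 : [0, 2, 0, -43]
ADD      : [0, 2, -43]
GT       : [0, 1]
STORE 0  : [0]
PUSH -8  : [0, -8]
PUSH -6  : [0, -8, -6]
MUL      : [0, 48]

1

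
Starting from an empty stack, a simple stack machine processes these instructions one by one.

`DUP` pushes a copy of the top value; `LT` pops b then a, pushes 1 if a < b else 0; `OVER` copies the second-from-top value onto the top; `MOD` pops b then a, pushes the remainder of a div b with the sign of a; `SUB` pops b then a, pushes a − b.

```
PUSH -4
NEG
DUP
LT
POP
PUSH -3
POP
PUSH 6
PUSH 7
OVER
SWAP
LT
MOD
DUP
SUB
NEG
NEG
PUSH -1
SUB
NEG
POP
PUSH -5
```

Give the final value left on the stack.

PUSH -4  -4
NEG      4
DUP      4 4
LT       0
POP      (empty)
PUSH -3  -3
POP      (empty)
PUSH 6   6
PUSH 7   6 7
OVER     6 7 6
SWAP     6 6 7
LT       6 1
MOD      0
DUP      0 0
SUB      0
NEG      0
NEG      0
PUSH -1  0 -1
SUB      1
NEG      -1
POP      (empty)
PUSH -5  -5

-5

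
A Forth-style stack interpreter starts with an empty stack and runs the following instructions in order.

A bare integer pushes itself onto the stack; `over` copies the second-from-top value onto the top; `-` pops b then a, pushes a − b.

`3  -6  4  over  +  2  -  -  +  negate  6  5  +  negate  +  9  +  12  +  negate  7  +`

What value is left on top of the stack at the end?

3       3
-6      3 -6
4       3 -6 4
over    3 -6 4 -6
+       3 -6 -2
2       3 -6 -2 2
-       3 -6 -4
-       3 -2
+       1
negate  -1
6       -1 6
5       -1 6 5
+       -1 11
negate  -1 -11
+       -12
9       -12 9
+       -3
12      -3 12
+       9
negate  -9
7       -9 7
+       -2

-2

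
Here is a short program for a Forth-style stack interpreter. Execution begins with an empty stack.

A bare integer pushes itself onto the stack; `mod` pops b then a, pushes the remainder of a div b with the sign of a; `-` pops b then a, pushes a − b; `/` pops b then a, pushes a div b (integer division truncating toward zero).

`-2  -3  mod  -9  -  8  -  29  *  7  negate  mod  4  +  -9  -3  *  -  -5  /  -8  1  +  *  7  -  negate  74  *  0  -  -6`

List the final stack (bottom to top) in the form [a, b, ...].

-2     : -2
-3     : -2 -3
mod    : -2
-9     : -2 -9
-      : 7
8      : 7 8
-      : -1
29     : -1 29
*      : -29
7      : -29 7
negate : -29 -7
mod    : -1
4      : -1 4
+      : 3
-9     : 3 -9
-3     : 3 -9 -3
*      : 3 27
-      : -24
-5     : -24 -5
/      : 4
-8     : 4 -8
1      : 4 -8 1
+      : 4 -7
*      : -28
7      : -28 7
-      : -35
negate : 35
74     : 35 74
*      : 2590
0      : 2590 0
-      : 2590
-6     : 2590 -6

[2590, -6]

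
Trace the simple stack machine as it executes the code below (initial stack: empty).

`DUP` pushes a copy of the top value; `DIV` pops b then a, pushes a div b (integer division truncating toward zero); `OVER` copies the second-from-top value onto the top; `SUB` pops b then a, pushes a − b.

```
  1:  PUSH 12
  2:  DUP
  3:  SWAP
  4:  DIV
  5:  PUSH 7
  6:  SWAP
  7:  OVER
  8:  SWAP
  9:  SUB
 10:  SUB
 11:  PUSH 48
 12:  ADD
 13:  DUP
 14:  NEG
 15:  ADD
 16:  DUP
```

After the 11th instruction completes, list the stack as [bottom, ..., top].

[1, 48]

PUSH 12 : [12]
DUP     : [12, 12]
SWAP    : [12, 12]
DIV     : [1]
PUSH 7  : [1, 7]
SWAP    : [7, 1]
OVER    : [7, 1, 7]
SWAP    : [7, 7, 1]
SUB     : [7, 6]
SUB     : [1]
PUSH 48 : [1, 48]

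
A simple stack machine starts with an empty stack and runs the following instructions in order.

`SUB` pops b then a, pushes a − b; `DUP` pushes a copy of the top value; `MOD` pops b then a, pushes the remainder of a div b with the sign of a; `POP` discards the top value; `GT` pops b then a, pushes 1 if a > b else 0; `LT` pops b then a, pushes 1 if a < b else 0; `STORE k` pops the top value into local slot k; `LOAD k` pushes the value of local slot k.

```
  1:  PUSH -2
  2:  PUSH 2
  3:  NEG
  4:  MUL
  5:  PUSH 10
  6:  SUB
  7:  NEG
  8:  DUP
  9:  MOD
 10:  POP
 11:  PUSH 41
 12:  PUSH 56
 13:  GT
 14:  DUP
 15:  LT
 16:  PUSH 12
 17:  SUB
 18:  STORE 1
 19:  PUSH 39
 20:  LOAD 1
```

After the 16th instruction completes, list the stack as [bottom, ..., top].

[0, 12]

PUSH -2 → -2
PUSH 2  → -2 2
NEG     → -2 -2
MUL     → 4
PUSH 10 → 4 10
SUB     → -6
NEG     → 6
DUP     → 6 6
MOD     → 0
POP     → (empty)
PUSH 41 → 41
PUSH 56 → 41 56
GT      → 0
DUP     → 0 0
LT      → 0
PUSH 12 → 0 12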